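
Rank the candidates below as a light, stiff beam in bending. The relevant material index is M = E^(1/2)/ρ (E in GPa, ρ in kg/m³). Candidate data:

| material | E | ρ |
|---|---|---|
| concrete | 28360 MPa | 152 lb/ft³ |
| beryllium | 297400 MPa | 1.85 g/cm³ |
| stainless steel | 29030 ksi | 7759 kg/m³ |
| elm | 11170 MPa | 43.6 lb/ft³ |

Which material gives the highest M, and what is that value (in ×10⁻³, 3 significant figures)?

beryllium, M = 9.32×10⁻³

After converting to SI:
  concrete: E = 28.36 GPa, ρ = 2435 kg/m³
  beryllium: E = 297.4 GPa, ρ = 1850 kg/m³
  stainless steel: E = 200.2 GPa, ρ = 7759 kg/m³
  elm: E = 11.17 GPa, ρ = 698.4 kg/m³
  beryllium: M = 9.32×10⁻³
  elm: M = 4.79×10⁻³
  concrete: M = 2.19×10⁻³
  stainless steel: M = 1.82×10⁻³
Highest index: beryllium.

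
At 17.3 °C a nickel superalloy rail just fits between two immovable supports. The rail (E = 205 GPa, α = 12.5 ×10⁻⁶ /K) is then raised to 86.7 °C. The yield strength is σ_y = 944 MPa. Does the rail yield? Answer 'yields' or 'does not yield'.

ΔT = 69.40 K. Constrained thermal stress σ = E·α·ΔT = 205.0×10³ MPa × 12.5×10⁻⁶ × 69.40 = 178 MPa (compressive).
Compare to σ_y = 944 MPa: σ < σ_y, so it does not yield.

does not yield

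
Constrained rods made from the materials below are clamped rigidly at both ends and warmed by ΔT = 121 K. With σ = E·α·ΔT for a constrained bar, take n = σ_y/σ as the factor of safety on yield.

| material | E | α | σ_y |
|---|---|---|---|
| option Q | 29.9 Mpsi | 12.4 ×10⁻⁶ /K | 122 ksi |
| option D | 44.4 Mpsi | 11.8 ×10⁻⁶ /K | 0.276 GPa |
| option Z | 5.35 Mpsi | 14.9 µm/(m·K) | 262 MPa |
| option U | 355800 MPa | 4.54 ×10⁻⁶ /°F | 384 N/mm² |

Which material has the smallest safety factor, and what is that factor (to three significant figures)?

With everything in SI (GPa, ×10⁻⁶/K, MPa):
  option Q: E = 206.2, α = 12.4, σ_y = 841.2 → σ = 309 MPa, n = 2.72
  option D: E = 306.1, α = 11.8, σ_y = 276.0 → σ = 437 MPa, n = 0.631
  option Z: E = 36.89, α = 14.9, σ_y = 262.0 → σ = 66.5 MPa, n = 3.94
  option U: E = 355.8, α = 8.17, σ_y = 384.0 → σ = 352 MPa, n = 1.09
The minimum is option D at n = 0.631.

option D, n = 0.631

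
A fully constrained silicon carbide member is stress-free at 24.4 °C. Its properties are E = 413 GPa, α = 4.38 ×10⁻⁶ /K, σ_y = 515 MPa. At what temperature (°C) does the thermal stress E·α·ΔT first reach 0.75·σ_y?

E·α·ΔT = 386.2 MPa ⇒ ΔT = 386.2 / (413.0×10³ × 4.38×10⁻⁶) = 213.5 K.
T = 24.4 + 213.5 = 237.9 °C.

238 °C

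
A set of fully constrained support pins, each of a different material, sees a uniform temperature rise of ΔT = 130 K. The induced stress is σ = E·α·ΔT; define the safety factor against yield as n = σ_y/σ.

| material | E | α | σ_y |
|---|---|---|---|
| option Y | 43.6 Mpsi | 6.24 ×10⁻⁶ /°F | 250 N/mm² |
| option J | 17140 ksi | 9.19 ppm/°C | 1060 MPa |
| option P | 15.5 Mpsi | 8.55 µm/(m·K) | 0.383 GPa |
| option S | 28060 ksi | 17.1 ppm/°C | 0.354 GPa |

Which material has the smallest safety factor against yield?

In consistent units (E in GPa, α in ×10⁻⁶/K, σ_y in MPa):
  option Y: E = 300.6, α = 11.2, σ_y = 250.0 → σ = 439 MPa, n = 0.570
  option J: E = 118.2, α = 9.19, σ_y = 1060 → σ = 141 MPa, n = 7.51
  option P: E = 106.9, α = 8.55, σ_y = 383.0 → σ = 119 MPa, n = 3.22
  option S: E = 193.5, α = 17.1, σ_y = 354.0 → σ = 430 MPa, n = 0.823
Option Y has the lowest safety factor, n = 0.570.

option Y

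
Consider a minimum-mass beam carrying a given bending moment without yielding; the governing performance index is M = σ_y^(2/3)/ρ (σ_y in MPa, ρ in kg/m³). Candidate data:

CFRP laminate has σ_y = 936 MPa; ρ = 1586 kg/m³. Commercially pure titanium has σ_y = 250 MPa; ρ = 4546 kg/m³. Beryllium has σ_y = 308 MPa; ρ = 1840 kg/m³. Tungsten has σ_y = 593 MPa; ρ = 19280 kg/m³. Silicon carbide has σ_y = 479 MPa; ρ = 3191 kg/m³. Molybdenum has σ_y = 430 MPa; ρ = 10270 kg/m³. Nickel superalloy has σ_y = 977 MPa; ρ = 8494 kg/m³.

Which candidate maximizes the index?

CFRP laminate

Computing M directly (units already consistent):
  CFRP laminate: M = 60.3×10⁻³
  beryllium: M = 24.8×10⁻³
  silicon carbide: M = 19.2×10⁻³
  nickel superalloy: M = 11.6×10⁻³
  commercially pure titanium: M = 8.73×10⁻³
  molybdenum: M = 5.55×10⁻³
  tungsten: M = 3.66×10⁻³
Highest index: CFRP laminate.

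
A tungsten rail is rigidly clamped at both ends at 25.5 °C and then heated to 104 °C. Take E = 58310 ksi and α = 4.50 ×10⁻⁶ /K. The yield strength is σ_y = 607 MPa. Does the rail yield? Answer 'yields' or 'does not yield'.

E = 58310 ksi = 402.0 GPa.
ΔT = 78.50 K. Constrained thermal stress σ = E·α·ΔT = 402.0×10³ MPa × 4.50×10⁻⁶ × 78.50 = 142 MPa (compressive).
Compare to σ_y = 607 MPa: σ < σ_y, so it does not yield.

does not yield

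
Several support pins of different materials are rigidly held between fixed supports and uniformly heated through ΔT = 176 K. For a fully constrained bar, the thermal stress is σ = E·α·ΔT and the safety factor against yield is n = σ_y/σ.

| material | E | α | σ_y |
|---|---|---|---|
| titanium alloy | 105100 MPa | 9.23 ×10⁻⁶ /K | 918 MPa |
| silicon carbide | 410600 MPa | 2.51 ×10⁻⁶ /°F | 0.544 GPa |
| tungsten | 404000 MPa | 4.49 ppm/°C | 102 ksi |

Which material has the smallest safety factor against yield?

silicon carbide

Per material, after unit conversion:
  titanium alloy: E = 105.1, α = 9.23, σ_y = 918.0 → σ = 171 MPa, n = 5.38
  silicon carbide: E = 410.6, α = 4.52, σ_y = 544.0 → σ = 326 MPa, n = 1.67
  tungsten: E = 404.0, α = 4.49, σ_y = 703.3 → σ = 319 MPa, n = 2.20
Silicon carbide has the lowest safety factor, n = 1.67.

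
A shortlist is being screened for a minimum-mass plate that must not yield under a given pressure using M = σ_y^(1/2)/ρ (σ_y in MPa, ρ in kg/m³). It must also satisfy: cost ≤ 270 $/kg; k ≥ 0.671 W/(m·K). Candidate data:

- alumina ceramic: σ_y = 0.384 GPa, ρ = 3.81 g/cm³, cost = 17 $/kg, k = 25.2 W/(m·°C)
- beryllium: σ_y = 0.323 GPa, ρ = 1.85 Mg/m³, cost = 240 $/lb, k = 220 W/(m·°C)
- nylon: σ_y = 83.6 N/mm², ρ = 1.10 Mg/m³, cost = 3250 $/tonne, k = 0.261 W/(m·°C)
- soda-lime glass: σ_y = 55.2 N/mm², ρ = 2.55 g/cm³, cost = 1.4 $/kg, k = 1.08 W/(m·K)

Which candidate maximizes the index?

Screen on constraints: cost ≤ 270 $/kg; k ≥ 0.671 W/(m·K). Survivors: alumina ceramic, soda-lime glass.
Convert each candidate to consistent units, then evaluate M:
  alumina ceramic: σ_y = 384.0 MPa, ρ = 3810 kg/m³
  soda-lime glass: σ_y = 55.20 MPa, ρ = 2550 kg/m³
  alumina ceramic: M = 5.14×10⁻³
  soda-lime glass: M = 2.91×10⁻³
The maximum is for alumina ceramic.

alumina ceramic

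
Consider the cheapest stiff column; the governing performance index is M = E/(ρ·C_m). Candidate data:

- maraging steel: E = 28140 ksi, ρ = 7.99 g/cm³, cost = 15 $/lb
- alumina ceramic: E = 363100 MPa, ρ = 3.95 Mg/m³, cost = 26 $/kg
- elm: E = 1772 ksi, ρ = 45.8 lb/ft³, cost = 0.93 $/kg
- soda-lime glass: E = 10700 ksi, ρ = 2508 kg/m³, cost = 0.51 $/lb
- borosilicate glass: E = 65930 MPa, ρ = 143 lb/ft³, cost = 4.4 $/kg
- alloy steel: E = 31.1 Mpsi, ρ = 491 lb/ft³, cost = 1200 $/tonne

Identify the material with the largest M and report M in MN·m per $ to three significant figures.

soda-lime glass, M = 26.2 MN·m per $

Putting every candidate on a common basis:
  maraging steel: E = 194.0 GPa, ρ = 7990 kg/m³, cost = 33.07 $/kg
  alumina ceramic: E = 363.1 GPa, ρ = 3950 kg/m³, cost = 26.00 $/kg
  elm: E = 12.22 GPa, ρ = 733.6 kg/m³, cost = 0.9300 $/kg
  soda-lime glass: E = 73.77 GPa, ρ = 2508 kg/m³, cost = 1.124 $/kg
  borosilicate glass: E = 65.93 GPa, ρ = 2291 kg/m³, cost = 4.400 $/kg
  alloy steel: E = 214.4 GPa, ρ = 7865 kg/m³, cost = 1.200 $/kg
  soda-lime glass: M = 26.2 MN·m per $
  alloy steel: M = 22.7 MN·m per $
  elm: M = 17.9 MN·m per $
  borosilicate glass: M = 6.54 MN·m per $
  alumina ceramic: M = 3.54 MN·m per $
  maraging steel: M = 0.734 MN·m per $
Soda-lime glass has the largest M.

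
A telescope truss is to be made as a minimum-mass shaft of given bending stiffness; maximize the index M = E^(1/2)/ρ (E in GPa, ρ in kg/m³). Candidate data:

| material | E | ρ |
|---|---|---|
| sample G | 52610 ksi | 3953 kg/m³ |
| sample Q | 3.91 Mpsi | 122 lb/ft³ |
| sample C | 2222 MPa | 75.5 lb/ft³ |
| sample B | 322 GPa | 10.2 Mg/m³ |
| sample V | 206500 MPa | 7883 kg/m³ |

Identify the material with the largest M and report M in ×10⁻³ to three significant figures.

sample G, M = 4.82×10⁻³

Normalizing units and computing the index:
  sample G: E = 362.7 GPa, ρ = 3953 kg/m³
  sample Q: E = 26.96 GPa, ρ = 1954 kg/m³
  sample C: E = 2.222 GPa, ρ = 1209 kg/m³
  sample B: E = 322.0 GPa, ρ = 10200 kg/m³
  sample V: E = 206.5 GPa, ρ = 7883 kg/m³
  sample G: M = 4.82×10⁻³
  sample Q: M = 2.66×10⁻³
  sample V: M = 1.82×10⁻³
  sample B: M = 1.76×10⁻³
  sample C: M = 1.23×10⁻³
Highest index: sample G.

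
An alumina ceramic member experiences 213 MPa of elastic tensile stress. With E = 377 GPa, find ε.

5.65×10⁻⁴

ε = σ/E = 213 / 377000 = 5.65×10⁻⁴.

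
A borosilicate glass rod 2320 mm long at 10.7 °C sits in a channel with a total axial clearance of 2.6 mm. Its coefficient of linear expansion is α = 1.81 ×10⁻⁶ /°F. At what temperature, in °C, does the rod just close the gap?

α = 1.81×10⁻⁶/°F × 9/5 = 3.26×10⁻⁶/K.
α·L₀·ΔT = 2.6 mm ⇒ ΔT = 2.6 / (3.26×10⁻⁶ × 2320.0) = 344.0 K.
T = 10.7 + 344.0 = 354.7 °C.

355 °C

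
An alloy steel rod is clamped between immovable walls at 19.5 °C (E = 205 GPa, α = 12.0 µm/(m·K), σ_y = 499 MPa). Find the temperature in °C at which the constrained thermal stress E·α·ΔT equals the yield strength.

E·α·ΔT = 499.0 MPa ⇒ ΔT = 499.0 / (205.0×10³ × 12.0×10⁻⁶) = 202.8 K.
T = 19.5 + 202.8 = 222.3 °C.

222 °C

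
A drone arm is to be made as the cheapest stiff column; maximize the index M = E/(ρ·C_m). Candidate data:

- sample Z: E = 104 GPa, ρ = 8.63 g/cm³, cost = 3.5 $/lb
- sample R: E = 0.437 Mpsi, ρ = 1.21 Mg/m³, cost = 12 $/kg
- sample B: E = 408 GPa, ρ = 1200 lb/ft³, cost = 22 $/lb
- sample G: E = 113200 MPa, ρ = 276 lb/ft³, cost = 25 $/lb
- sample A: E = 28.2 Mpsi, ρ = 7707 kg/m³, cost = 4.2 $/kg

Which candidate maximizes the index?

sample A

Convert each candidate to consistent units, then evaluate M:
  sample Z: E = 104.0 GPa, ρ = 8630 kg/m³, cost = 7.716 $/kg
  sample R: E = 3.013 GPa, ρ = 1210 kg/m³, cost = 12.00 $/kg
  sample B: E = 408.0 GPa, ρ = 19220 kg/m³, cost = 48.50 $/kg
  sample G: E = 113.2 GPa, ρ = 4421 kg/m³, cost = 55.11 $/kg
  sample A: E = 194.4 GPa, ρ = 7707 kg/m³, cost = 4.200 $/kg
  sample A: M = 6.01 MN·m per $
  sample Z: M = 1.56 MN·m per $
  sample G: M = 0.465 MN·m per $
  sample B: M = 0.438 MN·m per $
  sample R: M = 0.208 MN·m per $
The maximum is for sample A.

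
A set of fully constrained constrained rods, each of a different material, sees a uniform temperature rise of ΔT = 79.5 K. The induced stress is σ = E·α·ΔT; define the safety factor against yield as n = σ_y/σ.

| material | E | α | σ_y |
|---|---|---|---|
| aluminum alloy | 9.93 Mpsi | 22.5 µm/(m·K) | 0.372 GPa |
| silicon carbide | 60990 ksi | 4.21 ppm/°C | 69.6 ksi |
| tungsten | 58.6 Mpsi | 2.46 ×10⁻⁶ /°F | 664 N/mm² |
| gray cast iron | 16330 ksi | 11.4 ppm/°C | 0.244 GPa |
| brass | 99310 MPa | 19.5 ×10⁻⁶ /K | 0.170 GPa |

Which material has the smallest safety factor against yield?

brass

In consistent units (E in GPa, α in ×10⁻⁶/K, σ_y in MPa):
  aluminum alloy: E = 68.46, α = 22.5, σ_y = 372.0 → σ = 122 MPa, n = 3.04
  silicon carbide: E = 420.5, α = 4.21, σ_y = 479.9 → σ = 141 MPa, n = 3.41
  tungsten: E = 404.0, α = 4.43, σ_y = 664.0 → σ = 142 MPa, n = 4.67
  gray cast iron: E = 112.6, α = 11.4, σ_y = 244.0 → σ = 102 MPa, n = 2.39
  brass: E = 99.31, α = 19.5, σ_y = 170.0 → σ = 154 MPa, n = 1.10
Smallest n: brass with n = 1.10.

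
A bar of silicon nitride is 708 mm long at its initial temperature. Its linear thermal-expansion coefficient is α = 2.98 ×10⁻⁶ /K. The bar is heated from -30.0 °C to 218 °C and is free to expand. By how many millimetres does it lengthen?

ΔT = 218 − (-30.0) = 248.0 K.
ΔL = α·L₀·ΔT = 2.98×10⁻⁶ × 708 mm × 248.0 K = 0.523 mm.

0.523 mm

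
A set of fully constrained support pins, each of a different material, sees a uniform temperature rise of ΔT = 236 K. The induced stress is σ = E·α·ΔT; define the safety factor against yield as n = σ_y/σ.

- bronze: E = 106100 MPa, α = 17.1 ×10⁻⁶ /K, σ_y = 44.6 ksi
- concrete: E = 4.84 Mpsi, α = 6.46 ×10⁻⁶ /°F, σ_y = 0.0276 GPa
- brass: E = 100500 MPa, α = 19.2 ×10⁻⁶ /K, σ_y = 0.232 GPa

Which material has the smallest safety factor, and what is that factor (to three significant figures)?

concrete, n = 0.301

In consistent units (E in GPa, α in ×10⁻⁶/K, σ_y in MPa):
  bronze: E = 106.1, α = 17.1, σ_y = 307.5 → σ = 428 MPa, n = 0.718
  concrete: E = 33.37, α = 11.6, σ_y = 27.60 → σ = 91.6 MPa, n = 0.301
  brass: E = 100.5, α = 19.2, σ_y = 232.0 → σ = 455 MPa, n = 0.509
The minimum is concrete at n = 0.301.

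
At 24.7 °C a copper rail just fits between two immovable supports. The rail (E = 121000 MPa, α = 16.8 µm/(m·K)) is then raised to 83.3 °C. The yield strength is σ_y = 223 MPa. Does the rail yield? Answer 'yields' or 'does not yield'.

does not yield

E = 121000 MPa = 121.0 GPa.
ΔT = 58.60 K. Constrained thermal stress σ = E·α·ΔT = 121.0×10³ MPa × 16.8×10⁻⁶ × 58.60 = 119 MPa (compressive).
Compare to σ_y = 223 MPa: σ < σ_y, so it does not yield.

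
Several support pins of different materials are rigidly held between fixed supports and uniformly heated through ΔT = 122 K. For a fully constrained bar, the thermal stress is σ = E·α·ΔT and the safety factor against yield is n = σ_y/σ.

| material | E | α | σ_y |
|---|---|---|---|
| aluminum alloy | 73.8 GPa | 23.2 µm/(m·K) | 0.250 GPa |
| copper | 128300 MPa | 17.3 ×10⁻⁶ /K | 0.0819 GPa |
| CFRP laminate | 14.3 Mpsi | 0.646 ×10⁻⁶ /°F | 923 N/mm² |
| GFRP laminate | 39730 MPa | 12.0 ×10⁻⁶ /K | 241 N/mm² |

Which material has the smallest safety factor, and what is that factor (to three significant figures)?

copper, n = 0.302

Converting E to GPa, α to ×10⁻⁶/K, σ_y to MPa, then σ and n for each:
  aluminum alloy: E = 73.80, α = 23.2, σ_y = 250.0 → σ = 209 MPa, n = 1.20
  copper: E = 128.3, α = 17.3, σ_y = 81.90 → σ = 271 MPa, n = 0.302
  CFRP laminate: E = 98.60, α = 1.16, σ_y = 923.0 → σ = 14.0 MPa, n = 66.0
  GFRP laminate: E = 39.73, α = 12.0, σ_y = 241.0 → σ = 58.2 MPa, n = 4.14
The minimum is copper at n = 0.302.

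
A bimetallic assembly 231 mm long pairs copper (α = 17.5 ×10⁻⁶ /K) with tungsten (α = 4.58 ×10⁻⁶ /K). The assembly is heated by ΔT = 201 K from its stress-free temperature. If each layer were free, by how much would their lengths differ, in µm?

600 µm

Δα = |17.5 − 4.58|×10⁻⁶/K = 12.9×10⁻⁶/K.
ΔL_mismatch = Δα·L·ΔT = 12.9×10⁻⁶ × 231.0 mm × 201.0 K = 600 µm.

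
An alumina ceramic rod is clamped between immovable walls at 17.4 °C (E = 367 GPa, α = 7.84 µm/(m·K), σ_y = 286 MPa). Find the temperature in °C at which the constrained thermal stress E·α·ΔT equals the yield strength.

E·α·ΔT = 286.0 MPa ⇒ ΔT = 286.0 / (367.0×10³ × 7.84×10⁻⁶) = 99.40 K.
T = 17.4 + 99.40 = 116.8 °C.

117 °C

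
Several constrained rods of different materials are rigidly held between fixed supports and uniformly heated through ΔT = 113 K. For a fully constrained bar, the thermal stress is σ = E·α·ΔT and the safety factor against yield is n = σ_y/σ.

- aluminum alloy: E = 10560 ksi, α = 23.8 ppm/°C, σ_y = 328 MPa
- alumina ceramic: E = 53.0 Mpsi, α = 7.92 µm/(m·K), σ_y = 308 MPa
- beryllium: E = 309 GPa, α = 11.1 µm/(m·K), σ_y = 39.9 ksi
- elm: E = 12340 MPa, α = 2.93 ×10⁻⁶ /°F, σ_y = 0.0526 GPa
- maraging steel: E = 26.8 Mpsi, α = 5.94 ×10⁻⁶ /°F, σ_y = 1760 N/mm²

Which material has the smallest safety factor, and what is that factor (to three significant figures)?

beryllium, n = 0.710

Per material, after unit conversion:
  aluminum alloy: E = 72.81, α = 23.8, σ_y = 328.0 → σ = 196 MPa, n = 1.68
  alumina ceramic: E = 365.4, α = 7.92, σ_y = 308.0 → σ = 327 MPa, n = 0.942
  beryllium: E = 309.0, α = 11.1, σ_y = 275.1 → σ = 388 MPa, n = 0.710
  elm: E = 12.34, α = 5.27, σ_y = 52.60 → σ = 7.35 MPa, n = 7.15
  maraging steel: E = 184.8, α = 10.7, σ_y = 1760 → σ = 223 MPa, n = 7.88
The minimum is beryllium at n = 0.710.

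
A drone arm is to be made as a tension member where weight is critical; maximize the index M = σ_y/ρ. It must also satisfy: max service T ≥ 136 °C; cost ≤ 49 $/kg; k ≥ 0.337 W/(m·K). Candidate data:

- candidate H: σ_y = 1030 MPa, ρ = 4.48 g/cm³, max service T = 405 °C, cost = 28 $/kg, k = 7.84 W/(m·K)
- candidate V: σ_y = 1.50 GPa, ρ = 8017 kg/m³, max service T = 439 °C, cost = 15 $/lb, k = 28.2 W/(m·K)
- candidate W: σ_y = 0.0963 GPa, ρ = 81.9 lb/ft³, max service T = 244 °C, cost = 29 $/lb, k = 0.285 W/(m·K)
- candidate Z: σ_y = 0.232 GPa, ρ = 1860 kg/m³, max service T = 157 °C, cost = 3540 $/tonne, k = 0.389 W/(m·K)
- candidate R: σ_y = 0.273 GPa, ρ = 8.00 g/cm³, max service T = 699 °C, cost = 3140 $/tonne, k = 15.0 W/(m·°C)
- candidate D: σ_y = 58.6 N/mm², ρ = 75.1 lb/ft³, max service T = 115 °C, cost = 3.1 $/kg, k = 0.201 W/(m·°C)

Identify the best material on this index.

candidate H

Screen on constraints: max service T ≥ 136 °C; cost ≤ 49 $/kg; k ≥ 0.337 W/(m·K). Survivors: candidate H, candidate V, candidate Z, candidate R.
Normalizing units and computing the index:
  candidate H: σ_y = 1030 MPa, ρ = 4480 kg/m³
  candidate V: σ_y = 1500 MPa, ρ = 8017 kg/m³
  candidate Z: σ_y = 232.0 MPa, ρ = 1860 kg/m³
  candidate R: σ_y = 273.0 MPa, ρ = 8000 kg/m³
  candidate H: M = 230 kN·m/kg
  candidate V: M = 187 kN·m/kg
  candidate Z: M = 125 kN·m/kg
  candidate R: M = 34.1 kN·m/kg
Candidate H ranks first.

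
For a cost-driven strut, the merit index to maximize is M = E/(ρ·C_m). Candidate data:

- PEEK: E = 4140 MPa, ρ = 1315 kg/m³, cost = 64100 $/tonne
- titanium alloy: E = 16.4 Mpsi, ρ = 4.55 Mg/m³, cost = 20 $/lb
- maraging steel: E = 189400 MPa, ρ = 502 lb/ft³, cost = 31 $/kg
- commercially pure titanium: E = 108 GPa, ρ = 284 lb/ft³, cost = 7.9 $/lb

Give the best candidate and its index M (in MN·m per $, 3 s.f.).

commercially pure titanium, M = 1.36 MN·m per $

Convert each candidate to consistent units, then evaluate M:
  PEEK: E = 4.140 GPa, ρ = 1315 kg/m³, cost = 64.10 $/kg
  titanium alloy: E = 113.1 GPa, ρ = 4550 kg/m³, cost = 44.09 $/kg
  maraging steel: E = 189.4 GPa, ρ = 8041 kg/m³, cost = 31.00 $/kg
  commercially pure titanium: E = 108.0 GPa, ρ = 4549 kg/m³, cost = 17.42 $/kg
  commercially pure titanium: M = 1.36 MN·m per $
  maraging steel: M = 0.760 MN·m per $
  titanium alloy: M = 0.564 MN·m per $
  PEEK: M = 0.0491 MN·m per $
The maximum is for commercially pure titanium.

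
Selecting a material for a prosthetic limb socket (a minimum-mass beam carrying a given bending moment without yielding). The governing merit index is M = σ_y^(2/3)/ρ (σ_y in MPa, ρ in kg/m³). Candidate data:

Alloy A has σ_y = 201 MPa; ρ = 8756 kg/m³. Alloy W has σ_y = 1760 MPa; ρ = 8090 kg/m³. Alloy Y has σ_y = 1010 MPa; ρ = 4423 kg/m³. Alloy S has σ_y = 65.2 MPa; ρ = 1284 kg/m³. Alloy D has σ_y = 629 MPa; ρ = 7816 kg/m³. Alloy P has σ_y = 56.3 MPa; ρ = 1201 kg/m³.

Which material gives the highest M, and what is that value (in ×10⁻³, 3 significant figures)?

Evaluate M for each candidate:
  alloy Y: M = 22.8×10⁻³
  alloy W: M = 18.0×10⁻³
  alloy S: M = 12.6×10⁻³
  alloy P: M = 12.2×10⁻³
  alloy D: M = 9.39×10⁻³
  alloy A: M = 3.92×10⁻³
Alloy Y has the largest M.

alloy Y, M = 22.8×10⁻³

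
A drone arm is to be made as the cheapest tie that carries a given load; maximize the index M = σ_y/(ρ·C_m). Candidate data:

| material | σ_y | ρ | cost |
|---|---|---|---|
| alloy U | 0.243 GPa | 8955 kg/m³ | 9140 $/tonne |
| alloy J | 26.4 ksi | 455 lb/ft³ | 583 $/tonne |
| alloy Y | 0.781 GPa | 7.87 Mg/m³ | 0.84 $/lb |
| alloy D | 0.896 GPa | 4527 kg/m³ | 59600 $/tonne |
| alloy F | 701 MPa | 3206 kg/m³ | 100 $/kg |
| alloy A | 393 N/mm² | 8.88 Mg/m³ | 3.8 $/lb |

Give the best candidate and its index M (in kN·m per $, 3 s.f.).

Putting every candidate on a common basis:
  alloy U: σ_y = 243.0 MPa, ρ = 8955 kg/m³, cost = 9.140 $/kg
  alloy J: σ_y = 182.0 MPa, ρ = 7288 kg/m³, cost = 0.5830 $/kg
  alloy Y: σ_y = 781.0 MPa, ρ = 7870 kg/m³, cost = 1.852 $/kg
  alloy D: σ_y = 896.0 MPa, ρ = 4527 kg/m³, cost = 59.60 $/kg
  alloy F: σ_y = 701.0 MPa, ρ = 3206 kg/m³, cost = 100.0 $/kg
  alloy A: σ_y = 393.0 MPa, ρ = 8880 kg/m³, cost = 8.377 $/kg
  alloy Y: M = 53.6 kN·m per $
  alloy J: M = 42.8 kN·m per $
  alloy A: M = 5.28 kN·m per $
  alloy D: M = 3.32 kN·m per $
  alloy U: M = 2.97 kN·m per $
  alloy F: M = 2.19 kN·m per $
Highest index: alloy Y.

alloy Y, M = 53.6 kN·m per $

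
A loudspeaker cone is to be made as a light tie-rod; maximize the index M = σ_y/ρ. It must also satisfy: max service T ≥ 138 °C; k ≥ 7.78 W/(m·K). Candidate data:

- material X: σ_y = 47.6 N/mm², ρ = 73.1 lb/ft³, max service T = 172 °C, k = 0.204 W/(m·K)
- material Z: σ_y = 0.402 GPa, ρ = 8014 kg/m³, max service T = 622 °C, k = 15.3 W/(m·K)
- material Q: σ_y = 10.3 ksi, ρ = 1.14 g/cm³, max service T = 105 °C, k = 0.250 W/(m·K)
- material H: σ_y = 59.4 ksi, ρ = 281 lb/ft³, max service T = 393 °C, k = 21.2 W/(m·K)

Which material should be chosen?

Screen on constraints: max service T ≥ 138 °C; k ≥ 7.78 W/(m·K). Survivors: material Z, material H.
In SI units:
  material Z: σ_y = 402.0 MPa, ρ = 8014 kg/m³
  material H: σ_y = 409.5 MPa, ρ = 4501 kg/m³
  material H: M = 91.0 kN·m/kg
  material Z: M = 50.2 kN·m/kg
Highest index: material H.

material H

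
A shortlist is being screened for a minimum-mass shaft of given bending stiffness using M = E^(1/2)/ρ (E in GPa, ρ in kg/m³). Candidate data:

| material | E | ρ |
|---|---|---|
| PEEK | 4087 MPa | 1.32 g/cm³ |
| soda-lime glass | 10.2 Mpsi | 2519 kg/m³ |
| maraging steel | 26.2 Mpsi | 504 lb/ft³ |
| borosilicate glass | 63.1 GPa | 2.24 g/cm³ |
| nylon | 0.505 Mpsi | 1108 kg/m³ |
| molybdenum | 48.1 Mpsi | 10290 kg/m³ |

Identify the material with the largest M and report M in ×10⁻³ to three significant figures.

borosilicate glass, M = 3.55×10⁻³

Normalizing units and computing the index:
  PEEK: E = 4.087 GPa, ρ = 1320 kg/m³
  soda-lime glass: E = 70.33 GPa, ρ = 2519 kg/m³
  maraging steel: E = 180.6 GPa, ρ = 8073 kg/m³
  borosilicate glass: E = 63.10 GPa, ρ = 2240 kg/m³
  nylon: E = 3.482 GPa, ρ = 1108 kg/m³
  molybdenum: E = 331.6 GPa, ρ = 10290 kg/m³
  borosilicate glass: M = 3.55×10⁻³
  soda-lime glass: M = 3.33×10⁻³
  molybdenum: M = 1.77×10⁻³
  nylon: M = 1.68×10⁻³
  maraging steel: M = 1.66×10⁻³
  PEEK: M = 1.53×10⁻³
Highest index: borosilicate glass.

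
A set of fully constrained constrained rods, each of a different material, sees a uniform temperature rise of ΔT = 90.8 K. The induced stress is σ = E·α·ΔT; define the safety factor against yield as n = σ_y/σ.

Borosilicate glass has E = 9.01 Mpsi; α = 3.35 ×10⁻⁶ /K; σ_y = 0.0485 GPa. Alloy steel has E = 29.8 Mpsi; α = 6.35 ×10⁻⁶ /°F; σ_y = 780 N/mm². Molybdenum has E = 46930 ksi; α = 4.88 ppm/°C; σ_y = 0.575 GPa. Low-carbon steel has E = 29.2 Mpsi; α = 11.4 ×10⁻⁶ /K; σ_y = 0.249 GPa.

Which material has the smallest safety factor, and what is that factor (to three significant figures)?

low-carbon steel, n = 1.19

With everything in SI (GPa, ×10⁻⁶/K, MPa):
  borosilicate glass: E = 62.12, α = 3.35, σ_y = 48.50 → σ = 18.9 MPa, n = 2.57
  alloy steel: E = 205.5, α = 11.4, σ_y = 780.0 → σ = 213 MPa, n = 3.66
  molybdenum: E = 323.6, α = 4.88, σ_y = 575.0 → σ = 143 MPa, n = 4.01
  low-carbon steel: E = 201.3, α = 11.4, σ_y = 249.0 → σ = 208 MPa, n = 1.19
The minimum is low-carbon steel at n = 1.19.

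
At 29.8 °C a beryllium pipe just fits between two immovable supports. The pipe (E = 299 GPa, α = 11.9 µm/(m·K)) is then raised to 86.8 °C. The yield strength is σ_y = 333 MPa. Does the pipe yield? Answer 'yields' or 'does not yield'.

does not yield

ΔT = 57.00 K. Constrained thermal stress σ = E·α·ΔT = 299.0×10³ MPa × 11.9×10⁻⁶ × 57.00 = 203 MPa (compressive).
Compare to σ_y = 333 MPa: σ < σ_y, so it does not yield.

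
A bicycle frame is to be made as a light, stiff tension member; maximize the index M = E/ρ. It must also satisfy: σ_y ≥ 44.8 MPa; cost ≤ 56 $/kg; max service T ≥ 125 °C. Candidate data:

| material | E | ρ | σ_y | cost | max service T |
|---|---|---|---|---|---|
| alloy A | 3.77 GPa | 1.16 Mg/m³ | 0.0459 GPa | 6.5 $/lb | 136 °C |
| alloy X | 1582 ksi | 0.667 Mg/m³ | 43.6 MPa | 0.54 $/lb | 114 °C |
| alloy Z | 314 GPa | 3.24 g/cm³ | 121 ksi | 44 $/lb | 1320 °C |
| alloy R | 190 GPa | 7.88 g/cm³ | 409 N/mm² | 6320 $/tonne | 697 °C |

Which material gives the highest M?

Screen on constraints: σ_y ≥ 44.8 MPa; cost ≤ 56 $/kg; max service T ≥ 125 °C. Survivors: alloy A, alloy R.
After converting to SI:
  alloy A: E = 3.770 GPa, ρ = 1160 kg/m³
  alloy R: E = 190.0 GPa, ρ = 7880 kg/m³
  alloy R: M = 24.1 MN·m/kg
  alloy A: M = 3.25 MN·m/kg
Highest index: alloy R.

alloy R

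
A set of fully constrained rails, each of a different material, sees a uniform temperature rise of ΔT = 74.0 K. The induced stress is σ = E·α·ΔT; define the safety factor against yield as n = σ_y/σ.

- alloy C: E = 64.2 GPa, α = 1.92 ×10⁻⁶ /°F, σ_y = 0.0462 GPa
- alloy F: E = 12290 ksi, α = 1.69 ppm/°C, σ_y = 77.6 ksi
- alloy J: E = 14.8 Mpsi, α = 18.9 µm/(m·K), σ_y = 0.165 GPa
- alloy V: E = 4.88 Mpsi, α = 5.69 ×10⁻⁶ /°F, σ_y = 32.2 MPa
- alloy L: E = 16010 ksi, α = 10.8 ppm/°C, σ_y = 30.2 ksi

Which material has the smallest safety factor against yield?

alloy J

In consistent units (E in GPa, α in ×10⁻⁶/K, σ_y in MPa):
  alloy C: E = 64.20, α = 3.46, σ_y = 46.20 → σ = 16.4 MPa, n = 2.81
  alloy F: E = 84.74, α = 1.69, σ_y = 535.0 → σ = 10.6 MPa, n = 50.5
  alloy J: E = 102.0, α = 18.9, σ_y = 165.0 → σ = 143 MPa, n = 1.16
  alloy V: E = 33.65, α = 10.2, σ_y = 32.20 → σ = 25.5 MPa, n = 1.26
  alloy L: E = 110.4, α = 10.8, σ_y = 208.2 → σ = 88.2 MPa, n = 2.36
The minimum is alloy J at n = 1.16.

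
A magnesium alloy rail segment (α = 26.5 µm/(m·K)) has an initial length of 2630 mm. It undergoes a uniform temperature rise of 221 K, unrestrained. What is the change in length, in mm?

ΔL = α·L₀·ΔT = 26.5×10⁻⁶ × 2630 mm × 221.0 K = 15.4 mm.

15.4 mm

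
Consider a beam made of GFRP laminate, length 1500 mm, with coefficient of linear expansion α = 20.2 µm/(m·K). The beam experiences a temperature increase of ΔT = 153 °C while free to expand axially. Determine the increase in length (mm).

ΔL = α·L₀·ΔT = 20.2×10⁻⁶ × 1500 mm × 153.0 K = 4.64 mm.

4.64 mm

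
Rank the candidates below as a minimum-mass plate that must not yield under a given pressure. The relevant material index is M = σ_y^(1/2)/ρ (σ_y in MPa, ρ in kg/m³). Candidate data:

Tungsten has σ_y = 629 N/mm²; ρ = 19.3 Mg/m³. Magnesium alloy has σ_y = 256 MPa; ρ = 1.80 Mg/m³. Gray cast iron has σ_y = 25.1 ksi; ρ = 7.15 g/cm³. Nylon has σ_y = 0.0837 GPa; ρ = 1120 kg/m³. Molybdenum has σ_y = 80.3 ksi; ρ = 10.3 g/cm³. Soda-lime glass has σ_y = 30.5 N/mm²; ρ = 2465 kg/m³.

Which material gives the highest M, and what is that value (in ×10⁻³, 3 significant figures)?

After converting to SI:
  tungsten: σ_y = 629.0 MPa, ρ = 19300 kg/m³
  magnesium alloy: σ_y = 256.0 MPa, ρ = 1800 kg/m³
  gray cast iron: σ_y = 173.1 MPa, ρ = 7150 kg/m³
  nylon: σ_y = 83.70 MPa, ρ = 1120 kg/m³
  molybdenum: σ_y = 553.6 MPa, ρ = 10300 kg/m³
  soda-lime glass: σ_y = 30.50 MPa, ρ = 2465 kg/m³
  magnesium alloy: M = 8.89×10⁻³
  nylon: M = 8.17×10⁻³
  molybdenum: M = 2.28×10⁻³
  soda-lime glass: M = 2.24×10⁻³
  gray cast iron: M = 1.84×10⁻³
  tungsten: M = 1.30×10⁻³
Highest index: magnesium alloy.

magnesium alloy, M = 8.89×10⁻³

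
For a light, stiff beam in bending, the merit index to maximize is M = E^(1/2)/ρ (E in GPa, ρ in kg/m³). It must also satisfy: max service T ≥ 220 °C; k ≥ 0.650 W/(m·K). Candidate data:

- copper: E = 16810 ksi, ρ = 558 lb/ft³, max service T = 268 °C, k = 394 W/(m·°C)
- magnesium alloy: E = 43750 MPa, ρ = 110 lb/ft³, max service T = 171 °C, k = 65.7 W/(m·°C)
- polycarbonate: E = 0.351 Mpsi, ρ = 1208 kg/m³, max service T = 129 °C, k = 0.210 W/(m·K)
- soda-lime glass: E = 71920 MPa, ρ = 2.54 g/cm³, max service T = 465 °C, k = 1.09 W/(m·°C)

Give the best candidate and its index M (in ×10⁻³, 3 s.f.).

soda-lime glass, M = 3.34×10⁻³

Screen on constraints: max service T ≥ 220 °C; k ≥ 0.650 W/(m·K). Survivors: copper, soda-lime glass.
After converting to SI:
  copper: E = 115.9 GPa, ρ = 8938 kg/m³
  soda-lime glass: E = 71.92 GPa, ρ = 2540 kg/m³
  soda-lime glass: M = 3.34×10⁻³
  copper: M = 1.20×10⁻³
The maximum is for soda-lime glass.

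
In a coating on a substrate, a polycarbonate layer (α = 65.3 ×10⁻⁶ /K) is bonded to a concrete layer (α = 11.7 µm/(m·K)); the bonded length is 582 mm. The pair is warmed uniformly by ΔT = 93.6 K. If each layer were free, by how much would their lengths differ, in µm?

Δα = |65.3 − 11.7|×10⁻⁶/K = 53.6×10⁻⁶/K.
ΔL_mismatch = Δα·L·ΔT = 53.6×10⁻⁶ × 582.0 mm × 93.6 K = 2920 µm.

2920 µm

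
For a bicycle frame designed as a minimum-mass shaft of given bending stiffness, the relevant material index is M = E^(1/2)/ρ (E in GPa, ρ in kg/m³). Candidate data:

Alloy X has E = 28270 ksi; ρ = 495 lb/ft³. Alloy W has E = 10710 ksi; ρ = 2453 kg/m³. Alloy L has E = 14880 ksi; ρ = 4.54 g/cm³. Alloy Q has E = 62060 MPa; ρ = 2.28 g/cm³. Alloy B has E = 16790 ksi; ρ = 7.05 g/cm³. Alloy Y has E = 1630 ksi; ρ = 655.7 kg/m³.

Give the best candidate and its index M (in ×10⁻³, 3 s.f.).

alloy Y, M = 5.11×10⁻³

After converting to SI:
  alloy X: E = 194.9 GPa, ρ = 7929 kg/m³
  alloy W: E = 73.84 GPa, ρ = 2453 kg/m³
  alloy L: E = 102.6 GPa, ρ = 4540 kg/m³
  alloy Q: E = 62.06 GPa, ρ = 2280 kg/m³
  alloy B: E = 115.8 GPa, ρ = 7050 kg/m³
  alloy Y: E = 11.24 GPa, ρ = 655.7 kg/m³
  alloy Y: M = 5.11×10⁻³
  alloy W: M = 3.50×10⁻³
  alloy Q: M = 3.46×10⁻³
  alloy L: M = 2.23×10⁻³
  alloy X: M = 1.76×10⁻³
  alloy B: M = 1.53×10⁻³
Alloy Y ranks first.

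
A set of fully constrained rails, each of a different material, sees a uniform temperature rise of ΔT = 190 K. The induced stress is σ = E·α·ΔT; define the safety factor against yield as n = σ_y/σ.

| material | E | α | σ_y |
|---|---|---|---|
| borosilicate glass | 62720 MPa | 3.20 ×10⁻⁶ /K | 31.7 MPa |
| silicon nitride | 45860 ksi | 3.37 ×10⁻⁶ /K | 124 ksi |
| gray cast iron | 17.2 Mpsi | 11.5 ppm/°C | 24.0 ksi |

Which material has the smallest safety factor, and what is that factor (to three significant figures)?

Per material, after unit conversion:
  borosilicate glass: E = 62.72, α = 3.20, σ_y = 31.70 → σ = 38.1 MPa, n = 0.831
  silicon nitride: E = 316.2, α = 3.37, σ_y = 855.0 → σ = 202 MPa, n = 4.22
  gray cast iron: E = 118.6, α = 11.5, σ_y = 165.5 → σ = 259 MPa, n = 0.639
Smallest n: gray cast iron with n = 0.639.

gray cast iron, n = 0.639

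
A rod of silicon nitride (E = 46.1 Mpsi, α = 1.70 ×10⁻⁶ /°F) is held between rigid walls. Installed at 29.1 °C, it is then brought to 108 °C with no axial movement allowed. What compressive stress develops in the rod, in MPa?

E = 46.1 Mpsi = 317.8 GPa.
α = 1.70×10⁻⁶/°F × 9/5 = 3.06×10⁻⁶/K.
ΔT = 78.90 K. Constrained thermal stress σ = E·α·ΔT = 317.8×10³ MPa × 3.06×10⁻⁶ × 78.90 = 76.7 MPa (compressive).

76.7 MPa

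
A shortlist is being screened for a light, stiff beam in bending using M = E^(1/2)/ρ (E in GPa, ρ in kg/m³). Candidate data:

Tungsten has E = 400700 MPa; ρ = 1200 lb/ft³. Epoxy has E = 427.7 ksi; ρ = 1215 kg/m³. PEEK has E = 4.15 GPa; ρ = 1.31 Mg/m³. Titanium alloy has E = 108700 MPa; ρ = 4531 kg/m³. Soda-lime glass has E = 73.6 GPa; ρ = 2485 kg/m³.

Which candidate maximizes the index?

soda-lime glass

In SI units:
  tungsten: E = 400.7 GPa, ρ = 19220 kg/m³
  epoxy: E = 2.949 GPa, ρ = 1215 kg/m³
  PEEK: E = 4.150 GPa, ρ = 1310 kg/m³
  titanium alloy: E = 108.7 GPa, ρ = 4531 kg/m³
  soda-lime glass: E = 73.60 GPa, ρ = 2485 kg/m³
  soda-lime glass: M = 3.45×10⁻³
  titanium alloy: M = 2.30×10⁻³
  PEEK: M = 1.56×10⁻³
  epoxy: M = 1.41×10⁻³
  tungsten: M = 1.04×10⁻³
Soda-lime glass has the largest M.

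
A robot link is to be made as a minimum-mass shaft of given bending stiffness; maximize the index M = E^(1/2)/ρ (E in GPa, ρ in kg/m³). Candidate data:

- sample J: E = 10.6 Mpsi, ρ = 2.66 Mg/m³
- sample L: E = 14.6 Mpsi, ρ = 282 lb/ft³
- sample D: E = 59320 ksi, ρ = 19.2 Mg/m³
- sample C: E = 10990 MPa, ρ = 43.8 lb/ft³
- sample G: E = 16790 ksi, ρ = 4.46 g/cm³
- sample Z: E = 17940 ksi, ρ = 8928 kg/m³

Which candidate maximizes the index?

In SI units:
  sample J: E = 73.08 GPa, ρ = 2660 kg/m³
  sample L: E = 100.7 GPa, ρ = 4517 kg/m³
  sample D: E = 409.0 GPa, ρ = 19200 kg/m³
  sample C: E = 10.99 GPa, ρ = 701.6 kg/m³
  sample G: E = 115.8 GPa, ρ = 4460 kg/m³
  sample Z: E = 123.7 GPa, ρ = 8928 kg/m³
  sample C: M = 4.73×10⁻³
  sample J: M = 3.21×10⁻³
  sample G: M = 2.41×10⁻³
  sample L: M = 2.22×10⁻³
  sample Z: M = 1.25×10⁻³
  sample D: M = 1.05×10⁻³
Sample C has the largest M.

sample C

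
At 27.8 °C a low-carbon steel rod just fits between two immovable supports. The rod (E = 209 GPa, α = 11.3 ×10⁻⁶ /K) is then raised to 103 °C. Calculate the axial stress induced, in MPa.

ΔT = 75.20 K. Constrained thermal stress σ = E·α·ΔT = 209.0×10³ MPa × 11.3×10⁻⁶ × 75.20 = 178 MPa (compressive).

178 MPa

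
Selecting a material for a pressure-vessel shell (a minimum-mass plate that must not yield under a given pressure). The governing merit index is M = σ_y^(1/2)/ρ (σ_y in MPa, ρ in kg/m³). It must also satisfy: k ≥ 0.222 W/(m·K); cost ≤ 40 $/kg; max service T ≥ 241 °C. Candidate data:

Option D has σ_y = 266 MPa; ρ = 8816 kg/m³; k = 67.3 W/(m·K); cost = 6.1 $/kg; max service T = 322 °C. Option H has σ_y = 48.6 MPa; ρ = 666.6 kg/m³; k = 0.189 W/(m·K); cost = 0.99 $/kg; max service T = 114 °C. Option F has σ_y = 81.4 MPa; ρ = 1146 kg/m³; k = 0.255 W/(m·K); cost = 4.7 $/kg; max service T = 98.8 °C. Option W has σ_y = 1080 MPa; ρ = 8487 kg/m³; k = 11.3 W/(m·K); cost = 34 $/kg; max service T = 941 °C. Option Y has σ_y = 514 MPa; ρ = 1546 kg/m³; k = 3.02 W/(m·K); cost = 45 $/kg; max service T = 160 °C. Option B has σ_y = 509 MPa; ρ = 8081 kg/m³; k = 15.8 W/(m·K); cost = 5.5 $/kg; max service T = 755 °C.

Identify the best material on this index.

option W

Screen on constraints: k ≥ 0.222 W/(m·K); cost ≤ 40 $/kg; max service T ≥ 241 °C. Survivors: option D, option W, option B.
Per-candidate index values:
  option W: M = 3.87×10⁻³
  option B: M = 2.79×10⁻³
  option D: M = 1.85×10⁻³
Option W ranks first.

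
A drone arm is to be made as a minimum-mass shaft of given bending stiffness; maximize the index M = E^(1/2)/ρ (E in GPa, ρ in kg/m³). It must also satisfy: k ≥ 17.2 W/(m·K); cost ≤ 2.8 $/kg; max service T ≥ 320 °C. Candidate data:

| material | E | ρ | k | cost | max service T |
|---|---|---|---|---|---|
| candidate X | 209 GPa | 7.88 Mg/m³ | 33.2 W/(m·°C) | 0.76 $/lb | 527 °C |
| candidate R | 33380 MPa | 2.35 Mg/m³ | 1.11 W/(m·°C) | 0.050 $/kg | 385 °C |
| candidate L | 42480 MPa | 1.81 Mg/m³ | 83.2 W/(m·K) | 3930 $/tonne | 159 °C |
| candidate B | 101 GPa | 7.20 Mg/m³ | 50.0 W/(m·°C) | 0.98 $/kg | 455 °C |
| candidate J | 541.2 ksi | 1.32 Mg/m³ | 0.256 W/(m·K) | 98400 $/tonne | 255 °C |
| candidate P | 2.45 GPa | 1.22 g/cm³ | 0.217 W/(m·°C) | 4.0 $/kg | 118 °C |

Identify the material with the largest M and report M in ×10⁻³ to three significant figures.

candidate X, M = 1.83×10⁻³

Screen on constraints: k ≥ 17.2 W/(m·K); cost ≤ 2.8 $/kg; max service T ≥ 320 °C. Survivors: candidate X, candidate B.
Normalizing units and computing the index:
  candidate X: E = 209.0 GPa, ρ = 7880 kg/m³
  candidate B: E = 101.0 GPa, ρ = 7200 kg/m³
  candidate X: M = 1.83×10⁻³
  candidate B: M = 1.40×10⁻³
Candidate X ranks first.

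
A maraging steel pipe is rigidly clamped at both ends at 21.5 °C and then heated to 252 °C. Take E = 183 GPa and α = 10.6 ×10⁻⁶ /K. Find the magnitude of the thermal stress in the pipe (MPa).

447 MPa

ΔT = 230.5 K. Constrained thermal stress σ = E·α·ΔT = 183.0×10³ MPa × 10.6×10⁻⁶ × 230.5 = 447 MPa (compressive).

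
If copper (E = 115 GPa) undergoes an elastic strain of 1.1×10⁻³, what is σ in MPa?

σ = E·ε = 115000 MPa × 1.1×10⁻³ = 127 MPa.

127 MPa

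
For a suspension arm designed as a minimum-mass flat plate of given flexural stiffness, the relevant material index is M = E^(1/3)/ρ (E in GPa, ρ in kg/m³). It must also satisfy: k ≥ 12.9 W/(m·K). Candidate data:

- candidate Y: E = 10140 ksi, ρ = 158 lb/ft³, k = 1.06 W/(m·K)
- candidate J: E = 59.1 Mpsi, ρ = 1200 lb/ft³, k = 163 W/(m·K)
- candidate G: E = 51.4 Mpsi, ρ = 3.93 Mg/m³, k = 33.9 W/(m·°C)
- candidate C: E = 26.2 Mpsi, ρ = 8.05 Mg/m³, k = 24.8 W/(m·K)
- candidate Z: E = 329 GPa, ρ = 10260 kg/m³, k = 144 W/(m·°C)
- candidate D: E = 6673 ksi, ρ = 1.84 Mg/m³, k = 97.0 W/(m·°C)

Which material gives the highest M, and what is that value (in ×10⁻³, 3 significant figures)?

Screen on constraints: k ≥ 12.9 W/(m·K). Survivors: candidate J, candidate G, candidate C, candidate Z, candidate D.
Normalizing units and computing the index:
  candidate J: E = 407.5 GPa, ρ = 19220 kg/m³
  candidate G: E = 354.4 GPa, ρ = 3930 kg/m³
  candidate C: E = 180.6 GPa, ρ = 8050 kg/m³
  candidate Z: E = 329.0 GPa, ρ = 10260 kg/m³
  candidate D: E = 46.01 GPa, ρ = 1840 kg/m³
  candidate D: M = 1.95×10⁻³
  candidate G: M = 1.80×10⁻³
  candidate C: M = 0.702×10⁻³
  candidate Z: M = 0.673×10⁻³
  candidate J: M = 0.386×10⁻³
Candidate D ranks first.

candidate D, M = 1.95×10⁻³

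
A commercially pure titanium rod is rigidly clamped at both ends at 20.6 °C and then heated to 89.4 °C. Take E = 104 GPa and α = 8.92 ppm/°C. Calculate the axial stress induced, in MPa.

63.8 MPa

ΔT = 68.80 K. Constrained thermal stress σ = E·α·ΔT = 104.0×10³ MPa × 8.92×10⁻⁶ × 68.80 = 63.8 MPa (compressive).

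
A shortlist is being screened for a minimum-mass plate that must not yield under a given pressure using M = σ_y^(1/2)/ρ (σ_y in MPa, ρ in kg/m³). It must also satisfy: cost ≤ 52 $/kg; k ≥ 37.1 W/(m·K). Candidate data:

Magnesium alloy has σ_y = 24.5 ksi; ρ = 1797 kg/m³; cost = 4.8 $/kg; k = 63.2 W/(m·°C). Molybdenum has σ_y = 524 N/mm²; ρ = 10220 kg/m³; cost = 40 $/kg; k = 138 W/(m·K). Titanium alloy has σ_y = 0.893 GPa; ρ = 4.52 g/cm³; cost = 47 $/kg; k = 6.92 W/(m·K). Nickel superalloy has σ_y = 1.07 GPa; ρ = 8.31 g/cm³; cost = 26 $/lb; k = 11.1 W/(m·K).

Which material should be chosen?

magnesium alloy

Screen on constraints: cost ≤ 52 $/kg; k ≥ 37.1 W/(m·K). Survivors: magnesium alloy, molybdenum.
In SI units:
  magnesium alloy: σ_y = 168.9 MPa, ρ = 1797 kg/m³
  molybdenum: σ_y = 524.0 MPa, ρ = 10220 kg/m³
  magnesium alloy: M = 7.23×10⁻³
  molybdenum: M = 2.24×10⁻³
Magnesium alloy ranks first.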